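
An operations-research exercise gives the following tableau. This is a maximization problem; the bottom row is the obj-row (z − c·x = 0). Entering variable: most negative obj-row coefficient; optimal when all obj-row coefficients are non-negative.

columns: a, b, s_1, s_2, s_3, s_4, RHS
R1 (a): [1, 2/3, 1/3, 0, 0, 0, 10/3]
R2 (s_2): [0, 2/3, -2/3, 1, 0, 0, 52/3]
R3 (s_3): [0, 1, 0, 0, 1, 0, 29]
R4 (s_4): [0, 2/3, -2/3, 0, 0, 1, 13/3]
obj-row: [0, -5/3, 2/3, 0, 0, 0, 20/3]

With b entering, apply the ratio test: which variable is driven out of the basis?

a

Column b entries and ratios — a: (10/3)/(2/3) = 5; s_2: (52/3)/(2/3) = 26; s_3: 29/1 = 29; s_4: (13/3)/(2/3) = 13/2.
Smallest ratio is 5 in the row of a, so a leaves.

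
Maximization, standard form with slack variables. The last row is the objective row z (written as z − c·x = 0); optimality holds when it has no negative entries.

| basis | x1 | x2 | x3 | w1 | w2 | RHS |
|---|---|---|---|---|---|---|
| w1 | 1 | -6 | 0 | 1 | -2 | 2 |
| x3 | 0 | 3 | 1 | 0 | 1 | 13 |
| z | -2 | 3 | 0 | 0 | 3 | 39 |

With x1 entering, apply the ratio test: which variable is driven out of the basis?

w1

Column x1 entries and ratios — w1: 2/1 = 2; x3: 0 ≤ 0, skip.
Smallest ratio is 2 in the row of w1, so w1 leaves.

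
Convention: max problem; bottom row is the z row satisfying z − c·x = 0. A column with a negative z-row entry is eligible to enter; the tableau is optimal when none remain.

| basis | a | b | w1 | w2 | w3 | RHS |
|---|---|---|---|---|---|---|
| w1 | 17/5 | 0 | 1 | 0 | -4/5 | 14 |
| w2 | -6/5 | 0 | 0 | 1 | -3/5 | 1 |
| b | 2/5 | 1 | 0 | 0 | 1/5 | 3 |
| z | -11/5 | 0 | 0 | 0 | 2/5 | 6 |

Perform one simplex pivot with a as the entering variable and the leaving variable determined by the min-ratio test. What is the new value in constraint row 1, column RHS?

Ratio test on column a — row 1: 14/(17/5) = 70/17; row 2: entry -6/5 ≤ 0; row 3: 3/(2/5) = 15/2. Minimum is 70/17 at row 1 (w1 leaves); pivot element 17/5.
Divide row 1 by 17/5; eliminate column a from the other rows.
In the new row 1, the RHS entry is the old entry divided by the pivot: 14/(17/5) = 70/17.

70/17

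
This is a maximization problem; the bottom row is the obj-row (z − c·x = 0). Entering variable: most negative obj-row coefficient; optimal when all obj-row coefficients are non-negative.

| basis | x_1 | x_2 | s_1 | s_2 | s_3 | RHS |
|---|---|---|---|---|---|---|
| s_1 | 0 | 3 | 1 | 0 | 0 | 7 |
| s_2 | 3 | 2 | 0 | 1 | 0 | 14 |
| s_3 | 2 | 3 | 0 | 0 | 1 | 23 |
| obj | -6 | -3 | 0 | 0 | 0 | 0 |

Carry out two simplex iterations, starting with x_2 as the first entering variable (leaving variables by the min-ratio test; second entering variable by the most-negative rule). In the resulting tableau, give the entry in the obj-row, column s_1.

Ratio test on column x_2 — row 1: 7/3 = 7/3; row 2: 14/2 = 7; row 3: 23/3 = 23/3. Minimum is 7/3 at row 1 (s_1 leaves); pivot element 3.
Divide row 1 by 3; eliminate column x_2 from the other rows.
Second iteration: most negative obj-row entry is -6 in column x_1, so x_1 enters.
Ratio test on column x_1 — row 1: entry 0 ≤ 0; row 2: (28/3)/3 = 28/9; row 3: 16/2 = 8. Minimum is 28/9 at row 2 (s_2 leaves); pivot element 3.
Divide row 2 by 3; eliminate column x_1 from the other rows.
After both pivots, the entry at the obj-row, column s_1 is -1/3.

-1/3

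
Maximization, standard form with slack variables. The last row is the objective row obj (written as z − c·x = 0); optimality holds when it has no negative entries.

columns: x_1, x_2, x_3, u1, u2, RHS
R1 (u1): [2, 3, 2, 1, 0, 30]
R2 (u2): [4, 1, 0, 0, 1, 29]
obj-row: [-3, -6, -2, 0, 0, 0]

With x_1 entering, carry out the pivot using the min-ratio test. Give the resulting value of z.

87/4

Ratio test on column x_1 — row 1: 30/2 = 15; row 2: 29/4 = 29/4. Minimum is 29/4 at row 2 (u2 leaves); pivot element 4.
Pivot on row 2; the obj-row RHS becomes 0 − (-3)·(29/4) = 87/4.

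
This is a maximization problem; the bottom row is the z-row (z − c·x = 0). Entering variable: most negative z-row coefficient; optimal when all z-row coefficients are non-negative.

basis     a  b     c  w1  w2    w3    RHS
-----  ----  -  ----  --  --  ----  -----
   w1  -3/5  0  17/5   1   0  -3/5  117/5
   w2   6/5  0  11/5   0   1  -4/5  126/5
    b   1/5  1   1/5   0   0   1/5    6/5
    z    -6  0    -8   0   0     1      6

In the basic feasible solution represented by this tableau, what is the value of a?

a is not in the basis, so in the current basic feasible solution a = 0.

0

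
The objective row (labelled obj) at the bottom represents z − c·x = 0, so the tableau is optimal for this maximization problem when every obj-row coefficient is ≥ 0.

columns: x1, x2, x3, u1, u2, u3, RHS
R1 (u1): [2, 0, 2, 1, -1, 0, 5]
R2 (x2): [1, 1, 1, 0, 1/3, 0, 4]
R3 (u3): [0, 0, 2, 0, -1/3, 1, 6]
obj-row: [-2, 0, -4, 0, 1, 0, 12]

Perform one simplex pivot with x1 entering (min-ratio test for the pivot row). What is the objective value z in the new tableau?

Ratio test on column x1 — row 1: 5/2 = 5/2; row 2: 4/1 = 4; row 3: entry 0 ≤ 0. Minimum is 5/2 at row 1 (u1 leaves); pivot element 2.
Pivot on row 1; the obj-row RHS becomes 12 − (-2)·(5/2) = 17.

17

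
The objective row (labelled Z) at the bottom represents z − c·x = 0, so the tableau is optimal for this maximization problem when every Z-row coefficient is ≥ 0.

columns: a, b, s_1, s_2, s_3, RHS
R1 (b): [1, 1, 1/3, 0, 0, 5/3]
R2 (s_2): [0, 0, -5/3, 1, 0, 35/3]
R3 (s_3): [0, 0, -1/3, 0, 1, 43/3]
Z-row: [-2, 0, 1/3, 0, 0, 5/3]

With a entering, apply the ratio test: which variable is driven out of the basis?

b

Column a entries and ratios — b: (5/3)/1 = 5/3; s_2: 0 ≤ 0, skip; s_3: 0 ≤ 0, skip.
Smallest ratio is 5/3 in the row of b, so b leaves.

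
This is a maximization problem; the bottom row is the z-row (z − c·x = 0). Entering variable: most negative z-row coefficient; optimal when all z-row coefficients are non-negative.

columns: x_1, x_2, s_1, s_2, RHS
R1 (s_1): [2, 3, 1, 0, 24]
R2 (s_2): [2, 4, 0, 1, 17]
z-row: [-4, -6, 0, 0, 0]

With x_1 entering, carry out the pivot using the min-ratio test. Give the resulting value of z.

34

Ratio test on column x_1 — row 1: 24/2 = 12; row 2: 17/2 = 17/2. Minimum is 17/2 at row 2 (s_2 leaves); pivot element 2.
Pivot on row 2; the z-row RHS becomes 0 − (-4)·(17/2) = 34.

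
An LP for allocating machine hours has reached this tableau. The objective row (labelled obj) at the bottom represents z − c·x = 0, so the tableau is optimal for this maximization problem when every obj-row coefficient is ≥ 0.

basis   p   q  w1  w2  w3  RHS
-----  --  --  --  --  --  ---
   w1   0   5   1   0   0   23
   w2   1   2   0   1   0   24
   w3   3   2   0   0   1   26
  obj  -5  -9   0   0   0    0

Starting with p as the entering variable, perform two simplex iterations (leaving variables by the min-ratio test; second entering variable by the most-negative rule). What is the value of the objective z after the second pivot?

347/5

Ratio test on column p — row 1: entry 0 ≤ 0; row 2: 24/1 = 24; row 3: 26/3 = 26/3. Minimum is 26/3 at row 3 (w3 leaves); pivot element 3.
Pivot on row 3; the obj-row RHS becomes 0 − (-5)·(26/3) = 130/3.
Next entering variable (most negative obj-row entry -17/3): q.
Ratio test on column q — row 1: 23/5 = 23/5; row 2: (46/3)/(4/3) = 23/2; row 3: (26/3)/(2/3) = 13. Minimum is 23/5 at row 1 (w1 leaves); pivot element 5.
After the second pivot the obj-row RHS is 130/3 − (-17/3)·(23/5) = 347/5.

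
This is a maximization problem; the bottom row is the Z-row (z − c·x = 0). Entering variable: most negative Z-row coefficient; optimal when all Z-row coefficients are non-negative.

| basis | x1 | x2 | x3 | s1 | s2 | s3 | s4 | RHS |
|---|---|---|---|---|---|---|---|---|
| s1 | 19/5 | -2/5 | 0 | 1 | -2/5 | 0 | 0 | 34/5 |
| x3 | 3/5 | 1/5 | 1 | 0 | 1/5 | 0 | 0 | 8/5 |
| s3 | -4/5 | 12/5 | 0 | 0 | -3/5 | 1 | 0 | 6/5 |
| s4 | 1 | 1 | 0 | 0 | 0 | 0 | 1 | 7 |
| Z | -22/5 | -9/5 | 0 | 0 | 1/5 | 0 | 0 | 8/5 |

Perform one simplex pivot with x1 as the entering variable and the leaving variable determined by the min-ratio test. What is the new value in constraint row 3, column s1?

Ratio test on column x1 — row 1: (34/5)/(19/5) = 34/19; row 2: (8/5)/(3/5) = 8/3; row 3: entry -4/5 ≤ 0; row 4: 7/1 = 7. Minimum is 34/19 at row 1 (s1 leaves); pivot element 19/5.
Divide row 1 by 19/5; eliminate column x1 from the other rows.
Row 3 update in column s1: 0 − (-4/5)·(5/19) = 4/19.

4/19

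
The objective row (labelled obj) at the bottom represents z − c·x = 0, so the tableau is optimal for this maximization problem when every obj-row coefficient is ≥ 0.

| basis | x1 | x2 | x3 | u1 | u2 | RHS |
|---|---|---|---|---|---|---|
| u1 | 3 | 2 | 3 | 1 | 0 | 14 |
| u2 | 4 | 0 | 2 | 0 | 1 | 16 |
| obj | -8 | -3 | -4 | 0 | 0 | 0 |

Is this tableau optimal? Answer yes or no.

The obj-row has a negative entry -8 in column x1, so it is not optimal.

no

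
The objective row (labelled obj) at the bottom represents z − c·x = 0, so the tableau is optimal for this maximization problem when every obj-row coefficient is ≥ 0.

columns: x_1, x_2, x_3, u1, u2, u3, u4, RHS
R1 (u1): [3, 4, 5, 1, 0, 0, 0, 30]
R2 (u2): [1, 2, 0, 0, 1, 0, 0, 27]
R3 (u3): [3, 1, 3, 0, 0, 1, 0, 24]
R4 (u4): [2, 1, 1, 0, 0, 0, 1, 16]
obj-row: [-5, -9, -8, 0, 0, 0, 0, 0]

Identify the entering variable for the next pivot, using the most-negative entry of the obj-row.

Negative obj-row entries: x_1: -5, x_2: -9, x_3: -8.
The most negative is -9 in column x_2, so x_2 enters.

x_2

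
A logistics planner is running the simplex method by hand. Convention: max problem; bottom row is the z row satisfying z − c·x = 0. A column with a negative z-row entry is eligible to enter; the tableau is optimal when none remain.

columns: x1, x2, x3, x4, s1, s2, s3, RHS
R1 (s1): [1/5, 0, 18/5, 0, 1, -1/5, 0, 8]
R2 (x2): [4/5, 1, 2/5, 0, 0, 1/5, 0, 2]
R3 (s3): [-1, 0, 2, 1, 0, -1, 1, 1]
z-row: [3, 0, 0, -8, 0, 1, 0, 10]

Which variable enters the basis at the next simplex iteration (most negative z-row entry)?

x4

Negative z-row entries: x4: -8.
The most negative is -8 in column x4, so x4 enters.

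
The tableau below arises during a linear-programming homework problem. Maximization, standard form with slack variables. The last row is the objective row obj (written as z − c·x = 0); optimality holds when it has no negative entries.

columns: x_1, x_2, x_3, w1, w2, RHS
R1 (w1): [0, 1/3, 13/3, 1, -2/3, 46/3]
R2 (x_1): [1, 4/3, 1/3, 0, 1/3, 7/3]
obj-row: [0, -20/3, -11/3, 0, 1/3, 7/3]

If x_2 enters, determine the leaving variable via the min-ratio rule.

x_1

Column x_2 entries and ratios — w1: (46/3)/(1/3) = 46; x_1: (7/3)/(4/3) = 7/4.
Smallest ratio is 7/4 in the row of x_1, so x_1 leaves.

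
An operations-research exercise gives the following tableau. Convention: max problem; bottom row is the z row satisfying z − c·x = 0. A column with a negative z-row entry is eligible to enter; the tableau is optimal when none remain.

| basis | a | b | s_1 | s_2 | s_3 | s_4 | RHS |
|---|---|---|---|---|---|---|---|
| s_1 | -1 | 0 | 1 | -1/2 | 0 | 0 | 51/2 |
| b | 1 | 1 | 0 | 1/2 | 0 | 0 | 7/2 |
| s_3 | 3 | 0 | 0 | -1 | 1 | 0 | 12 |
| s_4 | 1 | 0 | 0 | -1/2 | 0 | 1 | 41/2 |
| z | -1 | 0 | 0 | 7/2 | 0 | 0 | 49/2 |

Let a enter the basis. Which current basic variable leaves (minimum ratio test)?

b

Column a entries and ratios — s_1: -1 ≤ 0, skip; b: (7/2)/1 = 7/2; s_3: 12/3 = 4; s_4: (41/2)/1 = 41/2.
Smallest ratio is 7/2 in the row of b, so b leaves.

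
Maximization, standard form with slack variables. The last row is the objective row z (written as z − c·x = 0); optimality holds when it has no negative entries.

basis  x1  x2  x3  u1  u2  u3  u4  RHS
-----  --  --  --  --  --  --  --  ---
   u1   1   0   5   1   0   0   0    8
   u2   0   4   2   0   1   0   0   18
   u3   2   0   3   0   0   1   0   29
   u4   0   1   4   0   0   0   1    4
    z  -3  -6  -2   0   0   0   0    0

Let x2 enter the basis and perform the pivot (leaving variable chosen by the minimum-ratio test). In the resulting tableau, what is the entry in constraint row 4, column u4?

Ratio test on column x2 — row 1: entry 0 ≤ 0; row 2: 18/4 = 9/2; row 3: entry 0 ≤ 0; row 4: 4/1 = 4. Minimum is 4 at row 4 (u4 leaves); pivot element 1.
Divide row 4 by 1; eliminate column x2 from the other rows.
In the new row 4, the u4 entry is the old entry divided by the pivot: 1/1 = 1.

1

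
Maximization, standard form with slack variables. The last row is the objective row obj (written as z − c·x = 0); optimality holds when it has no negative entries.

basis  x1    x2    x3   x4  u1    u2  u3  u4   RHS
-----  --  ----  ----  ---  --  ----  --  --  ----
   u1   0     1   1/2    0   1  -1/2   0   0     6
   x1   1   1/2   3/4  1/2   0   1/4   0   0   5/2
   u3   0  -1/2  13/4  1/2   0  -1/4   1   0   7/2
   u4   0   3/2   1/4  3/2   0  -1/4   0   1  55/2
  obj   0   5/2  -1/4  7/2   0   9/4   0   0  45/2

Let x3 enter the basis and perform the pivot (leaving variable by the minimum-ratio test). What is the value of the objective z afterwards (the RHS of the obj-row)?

296/13

Ratio test on column x3 — row 1: 6/(1/2) = 12; row 2: (5/2)/(3/4) = 10/3; row 3: (7/2)/(13/4) = 14/13; row 4: (55/2)/(1/4) = 110. Minimum is 14/13 at row 3 (u3 leaves); pivot element 13/4.
Pivot on row 3; the obj-row RHS becomes 45/2 − (-1/4)·(14/13) = 296/13.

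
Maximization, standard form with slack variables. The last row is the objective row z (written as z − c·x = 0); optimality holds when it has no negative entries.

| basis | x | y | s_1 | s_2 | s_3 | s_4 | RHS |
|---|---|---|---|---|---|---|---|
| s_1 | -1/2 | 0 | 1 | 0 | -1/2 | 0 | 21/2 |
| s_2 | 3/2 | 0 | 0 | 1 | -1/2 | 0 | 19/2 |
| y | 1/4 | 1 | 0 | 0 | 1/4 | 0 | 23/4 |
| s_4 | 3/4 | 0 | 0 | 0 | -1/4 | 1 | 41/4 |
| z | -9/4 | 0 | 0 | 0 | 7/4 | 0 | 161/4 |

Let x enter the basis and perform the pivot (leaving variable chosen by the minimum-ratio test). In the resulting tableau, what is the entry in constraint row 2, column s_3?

-1/3

Ratio test on column x — row 1: entry -1/2 ≤ 0; row 2: (19/2)/(3/2) = 19/3; row 3: (23/4)/(1/4) = 23; row 4: (41/4)/(3/4) = 41/3. Minimum is 19/3 at row 2 (s_2 leaves); pivot element 3/2.
Divide row 2 by 3/2; eliminate column x from the other rows.
In the new row 2, the s_3 entry is the old entry divided by the pivot: (-1/2)/(3/2) = -1/3.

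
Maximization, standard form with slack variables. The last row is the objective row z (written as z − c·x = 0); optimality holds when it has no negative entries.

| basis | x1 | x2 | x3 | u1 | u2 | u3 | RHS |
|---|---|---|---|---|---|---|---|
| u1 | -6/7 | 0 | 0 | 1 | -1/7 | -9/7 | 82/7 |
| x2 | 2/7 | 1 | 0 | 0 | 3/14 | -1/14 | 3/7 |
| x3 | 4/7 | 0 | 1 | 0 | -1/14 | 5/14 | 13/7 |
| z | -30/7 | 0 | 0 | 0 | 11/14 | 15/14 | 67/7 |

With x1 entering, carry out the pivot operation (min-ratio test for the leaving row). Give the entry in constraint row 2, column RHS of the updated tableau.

Ratio test on column x1 — row 1: entry -6/7 ≤ 0; row 2: (3/7)/(2/7) = 3/2; row 3: (13/7)/(4/7) = 13/4. Minimum is 3/2 at row 2 (x2 leaves); pivot element 2/7.
Divide row 2 by 2/7; eliminate column x1 from the other rows.
In the new row 2, the RHS entry is the old entry divided by the pivot: (3/7)/(2/7) = 3/2.

3/2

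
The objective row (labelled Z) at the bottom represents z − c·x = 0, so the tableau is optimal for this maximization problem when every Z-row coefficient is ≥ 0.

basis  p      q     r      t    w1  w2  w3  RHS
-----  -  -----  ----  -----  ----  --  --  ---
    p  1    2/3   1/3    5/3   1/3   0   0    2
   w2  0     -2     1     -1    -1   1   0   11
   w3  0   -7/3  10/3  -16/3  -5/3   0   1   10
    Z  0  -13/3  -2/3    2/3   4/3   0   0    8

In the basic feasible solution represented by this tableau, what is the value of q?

q is not in the basis, so in the current basic feasible solution q = 0.

0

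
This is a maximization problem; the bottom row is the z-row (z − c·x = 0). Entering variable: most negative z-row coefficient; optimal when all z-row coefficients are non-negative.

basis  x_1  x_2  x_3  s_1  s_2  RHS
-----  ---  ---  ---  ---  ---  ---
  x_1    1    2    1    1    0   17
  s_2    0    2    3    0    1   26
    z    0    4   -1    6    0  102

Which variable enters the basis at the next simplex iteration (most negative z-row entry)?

Negative z-row entries: x_3: -1.
The most negative is -1 in column x_3, so x_3 enters.

x_3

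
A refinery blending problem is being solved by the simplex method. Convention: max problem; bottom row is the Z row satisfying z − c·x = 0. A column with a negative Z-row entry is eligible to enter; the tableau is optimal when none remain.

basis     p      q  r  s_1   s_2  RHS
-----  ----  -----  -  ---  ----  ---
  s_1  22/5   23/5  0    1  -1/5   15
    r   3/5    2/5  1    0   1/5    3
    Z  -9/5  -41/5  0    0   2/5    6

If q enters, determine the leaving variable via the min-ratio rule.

Column q entries and ratios — s_1: 15/(23/5) = 75/23; r: 3/(2/5) = 15/2.
Smallest ratio is 75/23 in the row of s_1, so s_1 leaves.

s_1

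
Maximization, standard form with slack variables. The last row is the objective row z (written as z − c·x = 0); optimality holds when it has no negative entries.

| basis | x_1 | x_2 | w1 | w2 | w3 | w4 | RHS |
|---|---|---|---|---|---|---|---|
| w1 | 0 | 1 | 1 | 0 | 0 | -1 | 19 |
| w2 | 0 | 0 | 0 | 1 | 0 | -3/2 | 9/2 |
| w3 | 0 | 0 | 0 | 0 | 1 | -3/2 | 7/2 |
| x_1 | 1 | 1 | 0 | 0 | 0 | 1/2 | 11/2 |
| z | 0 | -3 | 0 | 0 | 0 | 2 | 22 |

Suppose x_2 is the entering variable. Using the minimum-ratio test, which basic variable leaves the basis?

Column x_2 entries and ratios — w1: 19/1 = 19; w2: 0 ≤ 0, skip; w3: 0 ≤ 0, skip; x_1: (11/2)/1 = 11/2.
Smallest ratio is 11/2 in the row of x_1, so x_1 leaves.

x_1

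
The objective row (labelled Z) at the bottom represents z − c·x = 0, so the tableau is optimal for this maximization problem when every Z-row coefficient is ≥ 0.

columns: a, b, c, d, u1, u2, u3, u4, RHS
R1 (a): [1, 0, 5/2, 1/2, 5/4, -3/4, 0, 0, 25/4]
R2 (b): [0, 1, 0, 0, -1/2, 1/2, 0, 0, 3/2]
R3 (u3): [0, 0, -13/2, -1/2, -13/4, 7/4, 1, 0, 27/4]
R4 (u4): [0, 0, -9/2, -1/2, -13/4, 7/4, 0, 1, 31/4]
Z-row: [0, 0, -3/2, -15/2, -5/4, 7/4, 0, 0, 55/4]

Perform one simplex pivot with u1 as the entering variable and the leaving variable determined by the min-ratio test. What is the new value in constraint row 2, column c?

1

Ratio test on column u1 — row 1: (25/4)/(5/4) = 5; row 2: entry -1/2 ≤ 0; row 3: entry -13/4 ≤ 0; row 4: entry -13/4 ≤ 0. Minimum is 5 at row 1 (a leaves); pivot element 5/4.
Divide row 1 by 5/4; eliminate column u1 from the other rows.
Row 2 update in column c: 0 − (-1/2)·2 = 1.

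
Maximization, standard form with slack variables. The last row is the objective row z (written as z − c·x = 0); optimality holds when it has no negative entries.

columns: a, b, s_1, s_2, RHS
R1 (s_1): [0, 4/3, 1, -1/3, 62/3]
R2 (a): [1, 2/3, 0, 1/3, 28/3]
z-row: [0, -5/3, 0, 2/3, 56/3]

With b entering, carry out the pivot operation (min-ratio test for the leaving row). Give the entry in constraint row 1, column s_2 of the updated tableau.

-1

Ratio test on column b — row 1: (62/3)/(4/3) = 31/2; row 2: (28/3)/(2/3) = 14. Minimum is 14 at row 2 (a leaves); pivot element 2/3.
Divide row 2 by 2/3; eliminate column b from the other rows.
Row 1 update in column s_2: -1/3 − (4/3)·(1/2) = -1.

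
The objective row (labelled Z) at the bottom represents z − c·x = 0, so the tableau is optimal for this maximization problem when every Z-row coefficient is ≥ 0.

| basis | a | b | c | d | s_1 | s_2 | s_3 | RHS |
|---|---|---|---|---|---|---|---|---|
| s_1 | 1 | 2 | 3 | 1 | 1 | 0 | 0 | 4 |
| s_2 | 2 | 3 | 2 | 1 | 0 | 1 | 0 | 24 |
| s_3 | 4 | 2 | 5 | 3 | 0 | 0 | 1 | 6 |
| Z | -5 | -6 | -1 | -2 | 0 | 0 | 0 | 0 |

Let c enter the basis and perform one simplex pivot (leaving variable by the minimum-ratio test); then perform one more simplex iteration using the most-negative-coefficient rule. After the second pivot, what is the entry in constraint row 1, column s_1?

5/4

Ratio test on column c — row 1: 4/3 = 4/3; row 2: 24/2 = 12; row 3: 6/5 = 6/5. Minimum is 6/5 at row 3 (s_3 leaves); pivot element 5.
Divide row 3 by 5; eliminate column c from the other rows.
Second iteration: most negative Z-row entry is -28/5 in column b, so b enters.
Ratio test on column b — row 1: (2/5)/(4/5) = 1/2; row 2: (108/5)/(11/5) = 108/11; row 3: (6/5)/(2/5) = 3. Minimum is 1/2 at row 1 (s_1 leaves); pivot element 4/5.
Divide row 1 by 4/5; eliminate column b from the other rows.
After both pivots, the entry at constraint row 1, column s_1 is 5/4.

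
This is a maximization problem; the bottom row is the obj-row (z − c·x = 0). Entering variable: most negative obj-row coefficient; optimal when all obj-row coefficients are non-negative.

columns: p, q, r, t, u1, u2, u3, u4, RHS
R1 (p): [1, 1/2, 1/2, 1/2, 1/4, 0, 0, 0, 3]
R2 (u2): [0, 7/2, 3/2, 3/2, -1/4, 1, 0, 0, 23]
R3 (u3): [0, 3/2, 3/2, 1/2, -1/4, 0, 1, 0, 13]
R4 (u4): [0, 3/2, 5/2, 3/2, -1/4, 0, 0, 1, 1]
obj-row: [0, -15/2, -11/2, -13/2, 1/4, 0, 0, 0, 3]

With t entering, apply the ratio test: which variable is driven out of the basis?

Column t entries and ratios — p: 3/(1/2) = 6; u2: 23/(3/2) = 46/3; u3: 13/(1/2) = 26; u4: 1/(3/2) = 2/3.
Smallest ratio is 2/3 in the row of u4, so u4 leaves.

u4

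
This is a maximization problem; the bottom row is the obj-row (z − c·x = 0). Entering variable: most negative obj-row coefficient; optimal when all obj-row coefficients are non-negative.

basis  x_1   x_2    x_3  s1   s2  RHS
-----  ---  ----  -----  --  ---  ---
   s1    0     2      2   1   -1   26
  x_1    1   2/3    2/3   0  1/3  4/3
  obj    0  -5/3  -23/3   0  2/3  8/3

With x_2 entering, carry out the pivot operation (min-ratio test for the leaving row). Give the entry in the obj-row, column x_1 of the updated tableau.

Ratio test on column x_2 — row 1: 26/2 = 13; row 2: (4/3)/(2/3) = 2. Minimum is 2 at row 2 (x_1 leaves); pivot element 2/3.
Divide row 2 by 2/3; eliminate column x_2 from the other rows.
obj-row update in column x_1: 0 − (-5/3)·(3/2) = 5/2.

5/2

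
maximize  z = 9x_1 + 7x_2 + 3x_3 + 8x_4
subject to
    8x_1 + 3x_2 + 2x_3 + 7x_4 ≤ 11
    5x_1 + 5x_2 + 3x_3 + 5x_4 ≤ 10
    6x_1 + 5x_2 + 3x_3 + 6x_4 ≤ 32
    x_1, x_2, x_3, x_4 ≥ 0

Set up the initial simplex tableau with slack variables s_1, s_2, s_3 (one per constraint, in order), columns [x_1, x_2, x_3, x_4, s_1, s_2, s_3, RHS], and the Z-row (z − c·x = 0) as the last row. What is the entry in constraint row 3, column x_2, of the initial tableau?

Constraint 3 has coefficient 5 on x_2.

5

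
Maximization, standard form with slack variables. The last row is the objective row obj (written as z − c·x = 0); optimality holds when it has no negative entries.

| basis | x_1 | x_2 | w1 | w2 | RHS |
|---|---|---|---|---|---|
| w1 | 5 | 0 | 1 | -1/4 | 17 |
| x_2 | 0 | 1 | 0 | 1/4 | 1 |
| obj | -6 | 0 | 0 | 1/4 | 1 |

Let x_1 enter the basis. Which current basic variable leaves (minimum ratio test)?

w1

Column x_1 entries and ratios — w1: 17/5 = 17/5; x_2: 0 ≤ 0, skip.
Smallest ratio is 17/5 in the row of w1, so w1 leaves.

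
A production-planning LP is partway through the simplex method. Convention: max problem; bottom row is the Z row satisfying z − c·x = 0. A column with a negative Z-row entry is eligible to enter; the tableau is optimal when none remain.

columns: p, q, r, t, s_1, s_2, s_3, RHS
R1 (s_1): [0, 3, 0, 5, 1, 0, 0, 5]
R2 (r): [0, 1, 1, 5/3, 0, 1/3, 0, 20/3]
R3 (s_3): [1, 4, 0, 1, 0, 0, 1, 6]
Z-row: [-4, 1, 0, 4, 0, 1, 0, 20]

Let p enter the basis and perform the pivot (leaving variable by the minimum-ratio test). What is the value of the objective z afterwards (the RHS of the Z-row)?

Ratio test on column p — row 1: entry 0 ≤ 0; row 2: entry 0 ≤ 0; row 3: 6/1 = 6. Minimum is 6 at row 3 (s_3 leaves); pivot element 1.
Pivot on row 3; the Z-row RHS becomes 20 − (-4)·6 = 44.

44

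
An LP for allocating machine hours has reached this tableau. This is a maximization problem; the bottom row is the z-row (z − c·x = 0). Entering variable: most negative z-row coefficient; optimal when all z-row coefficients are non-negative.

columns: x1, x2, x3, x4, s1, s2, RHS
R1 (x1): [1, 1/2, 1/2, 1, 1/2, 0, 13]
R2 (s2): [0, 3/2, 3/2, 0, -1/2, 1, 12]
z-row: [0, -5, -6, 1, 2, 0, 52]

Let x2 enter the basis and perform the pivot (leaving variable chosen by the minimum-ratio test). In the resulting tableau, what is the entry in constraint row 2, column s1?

Ratio test on column x2 — row 1: 13/(1/2) = 26; row 2: 12/(3/2) = 8. Minimum is 8 at row 2 (s2 leaves); pivot element 3/2.
Divide row 2 by 3/2; eliminate column x2 from the other rows.
In the new row 2, the s1 entry is the old entry divided by the pivot: (-1/2)/(3/2) = -1/3.

-1/3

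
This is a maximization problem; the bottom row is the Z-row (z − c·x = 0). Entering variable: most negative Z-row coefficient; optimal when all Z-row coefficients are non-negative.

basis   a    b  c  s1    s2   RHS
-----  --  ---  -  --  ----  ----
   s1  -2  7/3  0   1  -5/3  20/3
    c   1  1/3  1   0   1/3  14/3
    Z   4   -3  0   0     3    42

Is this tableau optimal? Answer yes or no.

The Z-row has a negative entry -3 in column b, so it is not optimal.

no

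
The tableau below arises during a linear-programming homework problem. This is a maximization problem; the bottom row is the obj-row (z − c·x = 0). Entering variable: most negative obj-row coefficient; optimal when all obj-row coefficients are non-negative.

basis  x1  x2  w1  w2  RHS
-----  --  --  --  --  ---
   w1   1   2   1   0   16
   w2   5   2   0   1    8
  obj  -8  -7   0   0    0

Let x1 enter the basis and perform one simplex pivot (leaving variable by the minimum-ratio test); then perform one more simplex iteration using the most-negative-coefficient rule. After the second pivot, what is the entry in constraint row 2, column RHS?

Ratio test on column x1 — row 1: 16/1 = 16; row 2: 8/5 = 8/5. Minimum is 8/5 at row 2 (w2 leaves); pivot element 5.
Divide row 2 by 5; eliminate column x1 from the other rows.
Second iteration: most negative obj-row entry is -19/5 in column x2, so x2 enters.
Ratio test on column x2 — row 1: (72/5)/(8/5) = 9; row 2: (8/5)/(2/5) = 4. Minimum is 4 at row 2 (x1 leaves); pivot element 2/5.
Divide row 2 by 2/5; eliminate column x2 from the other rows.
After both pivots, the entry at constraint row 2, column RHS is 4.

4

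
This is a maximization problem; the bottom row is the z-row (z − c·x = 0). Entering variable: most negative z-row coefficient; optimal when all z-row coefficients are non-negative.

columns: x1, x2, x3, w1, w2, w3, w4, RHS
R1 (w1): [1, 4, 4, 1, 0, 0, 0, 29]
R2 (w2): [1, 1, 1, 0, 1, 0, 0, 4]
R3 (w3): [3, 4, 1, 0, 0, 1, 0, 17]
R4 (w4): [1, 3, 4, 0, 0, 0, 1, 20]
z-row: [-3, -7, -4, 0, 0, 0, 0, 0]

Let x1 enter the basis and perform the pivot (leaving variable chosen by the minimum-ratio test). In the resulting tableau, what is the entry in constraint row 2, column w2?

1

Ratio test on column x1 — row 1: 29/1 = 29; row 2: 4/1 = 4; row 3: 17/3 = 17/3; row 4: 20/1 = 20. Minimum is 4 at row 2 (w2 leaves); pivot element 1.
Divide row 2 by 1; eliminate column x1 from the other rows.
In the new row 2, the w2 entry is the old entry divided by the pivot: 1/1 = 1.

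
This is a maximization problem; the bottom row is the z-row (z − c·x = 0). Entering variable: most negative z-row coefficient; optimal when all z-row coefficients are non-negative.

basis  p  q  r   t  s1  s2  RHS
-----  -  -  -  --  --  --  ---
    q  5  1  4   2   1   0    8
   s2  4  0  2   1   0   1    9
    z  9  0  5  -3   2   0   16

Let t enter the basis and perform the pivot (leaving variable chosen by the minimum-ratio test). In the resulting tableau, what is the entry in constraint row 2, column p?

3/2

Ratio test on column t — row 1: 8/2 = 4; row 2: 9/1 = 9. Minimum is 4 at row 1 (q leaves); pivot element 2.
Divide row 1 by 2; eliminate column t from the other rows.
Row 2 update in column p: 4 − 1·(5/2) = 3/2.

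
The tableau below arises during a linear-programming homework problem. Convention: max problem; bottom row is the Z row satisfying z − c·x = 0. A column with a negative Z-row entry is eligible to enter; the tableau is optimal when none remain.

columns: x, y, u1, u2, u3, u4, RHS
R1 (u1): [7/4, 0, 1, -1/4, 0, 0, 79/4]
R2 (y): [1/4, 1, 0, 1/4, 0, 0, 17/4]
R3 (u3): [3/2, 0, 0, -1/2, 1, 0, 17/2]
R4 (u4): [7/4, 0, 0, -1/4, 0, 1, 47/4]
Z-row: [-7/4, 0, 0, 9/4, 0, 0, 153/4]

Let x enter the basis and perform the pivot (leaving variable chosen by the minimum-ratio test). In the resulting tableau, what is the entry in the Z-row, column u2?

5/3

Ratio test on column x — row 1: (79/4)/(7/4) = 79/7; row 2: (17/4)/(1/4) = 17; row 3: (17/2)/(3/2) = 17/3; row 4: (47/4)/(7/4) = 47/7. Minimum is 17/3 at row 3 (u3 leaves); pivot element 3/2.
Divide row 3 by 3/2; eliminate column x from the other rows.
Z-row update in column u2: 9/4 − (-7/4)·(-1/3) = 5/3.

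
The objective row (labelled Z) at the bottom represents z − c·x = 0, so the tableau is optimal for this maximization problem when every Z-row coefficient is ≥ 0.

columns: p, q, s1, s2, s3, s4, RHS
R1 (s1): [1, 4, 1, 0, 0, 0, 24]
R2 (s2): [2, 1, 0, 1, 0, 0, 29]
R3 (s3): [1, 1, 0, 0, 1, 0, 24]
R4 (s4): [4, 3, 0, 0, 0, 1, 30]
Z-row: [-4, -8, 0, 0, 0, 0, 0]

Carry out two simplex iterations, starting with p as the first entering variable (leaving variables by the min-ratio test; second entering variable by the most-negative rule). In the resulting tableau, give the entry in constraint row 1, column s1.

4/13

Ratio test on column p — row 1: 24/1 = 24; row 2: 29/2 = 29/2; row 3: 24/1 = 24; row 4: 30/4 = 15/2. Minimum is 15/2 at row 4 (s4 leaves); pivot element 4.
Divide row 4 by 4; eliminate column p from the other rows.
Second iteration: most negative Z-row entry is -5 in column q, so q enters.
Ratio test on column q — row 1: (33/2)/(13/4) = 66/13; row 2: entry -1/2 ≤ 0; row 3: (33/2)/(1/4) = 66; row 4: (15/2)/(3/4) = 10. Minimum is 66/13 at row 1 (s1 leaves); pivot element 13/4.
Divide row 1 by 13/4; eliminate column q from the other rows.
After both pivots, the entry at constraint row 1, column s1 is 4/13.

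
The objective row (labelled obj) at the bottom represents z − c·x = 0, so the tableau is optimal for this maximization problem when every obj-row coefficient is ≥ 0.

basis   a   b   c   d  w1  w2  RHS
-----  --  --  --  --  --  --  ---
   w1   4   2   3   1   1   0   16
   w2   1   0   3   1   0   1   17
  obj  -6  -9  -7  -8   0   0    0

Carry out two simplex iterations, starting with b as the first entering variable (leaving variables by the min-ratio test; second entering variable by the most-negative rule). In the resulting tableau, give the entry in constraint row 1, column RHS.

Ratio test on column b — row 1: 16/2 = 8; row 2: entry 0 ≤ 0. Minimum is 8 at row 1 (w1 leaves); pivot element 2.
Divide row 1 by 2; eliminate column b from the other rows.
Second iteration: most negative obj-row entry is -7/2 in column d, so d enters.
Ratio test on column d — row 1: 8/(1/2) = 16; row 2: 17/1 = 17. Minimum is 16 at row 1 (b leaves); pivot element 1/2.
Divide row 1 by 1/2; eliminate column d from the other rows.
After both pivots, the entry at constraint row 1, column RHS is 16.

16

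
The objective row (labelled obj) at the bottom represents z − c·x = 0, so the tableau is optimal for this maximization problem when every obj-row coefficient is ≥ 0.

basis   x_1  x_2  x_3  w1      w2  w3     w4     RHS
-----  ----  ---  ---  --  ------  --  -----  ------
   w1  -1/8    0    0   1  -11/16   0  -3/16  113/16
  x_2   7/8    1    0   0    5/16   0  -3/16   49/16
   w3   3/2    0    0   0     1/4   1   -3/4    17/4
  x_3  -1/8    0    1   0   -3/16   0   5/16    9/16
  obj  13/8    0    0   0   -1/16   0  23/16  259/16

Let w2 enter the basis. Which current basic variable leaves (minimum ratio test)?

x_2

Column w2 entries and ratios — w1: -11/16 ≤ 0, skip; x_2: (49/16)/(5/16) = 49/5; w3: (17/4)/(1/4) = 17; x_3: -3/16 ≤ 0, skip.
Smallest ratio is 49/5 in the row of x_2, so x_2 leaves.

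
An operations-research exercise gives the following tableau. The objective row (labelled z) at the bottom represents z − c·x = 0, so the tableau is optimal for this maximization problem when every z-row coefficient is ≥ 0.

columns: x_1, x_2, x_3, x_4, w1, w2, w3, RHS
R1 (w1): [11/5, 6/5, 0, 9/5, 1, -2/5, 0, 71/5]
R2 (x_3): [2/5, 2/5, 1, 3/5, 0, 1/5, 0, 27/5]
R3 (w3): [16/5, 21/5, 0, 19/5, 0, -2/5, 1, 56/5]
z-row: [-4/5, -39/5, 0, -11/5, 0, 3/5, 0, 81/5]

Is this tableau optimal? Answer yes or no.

no

The z-row has a negative entry -39/5 in column x_2, so it is not optimal.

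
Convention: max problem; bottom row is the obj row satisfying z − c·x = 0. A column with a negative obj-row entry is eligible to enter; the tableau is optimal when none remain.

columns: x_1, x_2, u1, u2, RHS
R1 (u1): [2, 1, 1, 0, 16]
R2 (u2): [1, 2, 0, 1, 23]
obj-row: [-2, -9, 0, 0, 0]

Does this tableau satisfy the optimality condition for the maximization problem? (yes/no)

no

The obj-row has a negative entry -9 in column x_2, so it is not optimal.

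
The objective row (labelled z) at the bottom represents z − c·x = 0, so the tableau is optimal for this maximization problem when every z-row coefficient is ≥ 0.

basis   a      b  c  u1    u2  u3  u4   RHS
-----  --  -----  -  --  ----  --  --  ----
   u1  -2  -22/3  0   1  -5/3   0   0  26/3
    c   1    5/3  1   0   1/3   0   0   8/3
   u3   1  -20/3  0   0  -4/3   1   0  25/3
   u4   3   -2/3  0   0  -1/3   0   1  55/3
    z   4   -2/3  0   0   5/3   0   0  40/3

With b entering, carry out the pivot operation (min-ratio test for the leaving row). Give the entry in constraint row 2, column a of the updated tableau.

Ratio test on column b — row 1: entry -22/3 ≤ 0; row 2: (8/3)/(5/3) = 8/5; row 3: entry -20/3 ≤ 0; row 4: entry -2/3 ≤ 0. Minimum is 8/5 at row 2 (c leaves); pivot element 5/3.
Divide row 2 by 5/3; eliminate column b from the other rows.
In the new row 2, the a entry is the old entry divided by the pivot: 1/(5/3) = 3/5.

3/5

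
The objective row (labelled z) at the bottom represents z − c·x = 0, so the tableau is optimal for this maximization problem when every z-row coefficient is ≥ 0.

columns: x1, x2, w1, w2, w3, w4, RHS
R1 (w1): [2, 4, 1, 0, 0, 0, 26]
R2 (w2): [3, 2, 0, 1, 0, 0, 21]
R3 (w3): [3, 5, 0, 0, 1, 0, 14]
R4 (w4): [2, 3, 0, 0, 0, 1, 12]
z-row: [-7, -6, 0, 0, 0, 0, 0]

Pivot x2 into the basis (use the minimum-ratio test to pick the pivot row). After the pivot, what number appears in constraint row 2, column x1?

Ratio test on column x2 — row 1: 26/4 = 13/2; row 2: 21/2 = 21/2; row 3: 14/5 = 14/5; row 4: 12/3 = 4. Minimum is 14/5 at row 3 (w3 leaves); pivot element 5.
Divide row 3 by 5; eliminate column x2 from the other rows.
Row 2 update in column x1: 3 − 2·(3/5) = 9/5.

9/5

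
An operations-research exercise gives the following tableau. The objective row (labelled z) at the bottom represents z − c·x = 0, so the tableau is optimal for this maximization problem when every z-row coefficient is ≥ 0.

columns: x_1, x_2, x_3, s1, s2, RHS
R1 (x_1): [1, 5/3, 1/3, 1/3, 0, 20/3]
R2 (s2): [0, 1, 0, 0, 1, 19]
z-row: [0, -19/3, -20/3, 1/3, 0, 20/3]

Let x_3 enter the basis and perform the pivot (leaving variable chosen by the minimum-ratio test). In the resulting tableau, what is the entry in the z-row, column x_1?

Ratio test on column x_3 — row 1: (20/3)/(1/3) = 20; row 2: entry 0 ≤ 0. Minimum is 20 at row 1 (x_1 leaves); pivot element 1/3.
Divide row 1 by 1/3; eliminate column x_3 from the other rows.
z-row update in column x_1: 0 − (-20/3)·3 = 20.

20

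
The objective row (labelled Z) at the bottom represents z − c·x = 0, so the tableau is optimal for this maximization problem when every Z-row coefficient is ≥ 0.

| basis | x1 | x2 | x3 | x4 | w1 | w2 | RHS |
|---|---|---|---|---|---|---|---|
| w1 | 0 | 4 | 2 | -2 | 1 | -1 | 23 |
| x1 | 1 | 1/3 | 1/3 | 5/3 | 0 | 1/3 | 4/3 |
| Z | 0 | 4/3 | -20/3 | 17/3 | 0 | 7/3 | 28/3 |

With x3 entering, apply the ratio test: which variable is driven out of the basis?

x1

Column x3 entries and ratios — w1: 23/2 = 23/2; x1: (4/3)/(1/3) = 4.
Smallest ratio is 4 in the row of x1, so x1 leaves.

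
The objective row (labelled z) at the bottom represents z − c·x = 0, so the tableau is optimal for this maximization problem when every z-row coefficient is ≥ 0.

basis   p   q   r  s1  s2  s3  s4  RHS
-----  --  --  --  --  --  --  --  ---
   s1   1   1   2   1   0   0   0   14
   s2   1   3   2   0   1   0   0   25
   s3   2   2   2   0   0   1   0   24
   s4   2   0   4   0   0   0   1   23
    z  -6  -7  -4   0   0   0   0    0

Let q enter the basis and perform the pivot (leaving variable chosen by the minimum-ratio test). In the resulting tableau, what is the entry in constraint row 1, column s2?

-1/3

Ratio test on column q — row 1: 14/1 = 14; row 2: 25/3 = 25/3; row 3: 24/2 = 12; row 4: entry 0 ≤ 0. Minimum is 25/3 at row 2 (s2 leaves); pivot element 3.
Divide row 2 by 3; eliminate column q from the other rows.
Row 1 update in column s2: 0 − 1·(1/3) = -1/3.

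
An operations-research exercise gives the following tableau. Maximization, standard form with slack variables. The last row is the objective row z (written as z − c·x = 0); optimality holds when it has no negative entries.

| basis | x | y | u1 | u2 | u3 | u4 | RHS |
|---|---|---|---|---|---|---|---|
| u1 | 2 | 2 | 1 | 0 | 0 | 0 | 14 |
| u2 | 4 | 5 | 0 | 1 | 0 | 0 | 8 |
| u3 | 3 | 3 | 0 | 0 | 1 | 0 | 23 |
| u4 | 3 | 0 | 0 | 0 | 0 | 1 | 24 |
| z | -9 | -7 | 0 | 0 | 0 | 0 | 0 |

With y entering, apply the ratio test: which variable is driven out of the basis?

u2

Column y entries and ratios — u1: 14/2 = 7; u2: 8/5 = 8/5; u3: 23/3 = 23/3; u4: 0 ≤ 0, skip.
Smallest ratio is 8/5 in the row of u2, so u2 leaves.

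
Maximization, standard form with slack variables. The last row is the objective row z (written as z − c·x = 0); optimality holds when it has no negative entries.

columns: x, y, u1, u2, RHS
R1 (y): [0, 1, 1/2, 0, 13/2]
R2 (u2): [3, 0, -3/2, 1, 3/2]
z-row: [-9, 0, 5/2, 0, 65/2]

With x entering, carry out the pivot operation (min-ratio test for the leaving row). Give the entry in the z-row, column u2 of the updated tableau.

Ratio test on column x — row 1: entry 0 ≤ 0; row 2: (3/2)/3 = 1/2. Minimum is 1/2 at row 2 (u2 leaves); pivot element 3.
Divide row 2 by 3; eliminate column x from the other rows.
z-row update in column u2: 0 − (-9)·(1/3) = 3.

3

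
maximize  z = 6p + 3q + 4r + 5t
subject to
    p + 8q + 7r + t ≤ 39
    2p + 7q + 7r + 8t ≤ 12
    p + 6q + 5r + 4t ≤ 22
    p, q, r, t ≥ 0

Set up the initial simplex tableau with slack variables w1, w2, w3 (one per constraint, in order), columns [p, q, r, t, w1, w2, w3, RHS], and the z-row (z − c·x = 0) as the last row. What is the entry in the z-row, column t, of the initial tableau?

-5

The z-row carries the negated objective coefficients: the t entry is -5.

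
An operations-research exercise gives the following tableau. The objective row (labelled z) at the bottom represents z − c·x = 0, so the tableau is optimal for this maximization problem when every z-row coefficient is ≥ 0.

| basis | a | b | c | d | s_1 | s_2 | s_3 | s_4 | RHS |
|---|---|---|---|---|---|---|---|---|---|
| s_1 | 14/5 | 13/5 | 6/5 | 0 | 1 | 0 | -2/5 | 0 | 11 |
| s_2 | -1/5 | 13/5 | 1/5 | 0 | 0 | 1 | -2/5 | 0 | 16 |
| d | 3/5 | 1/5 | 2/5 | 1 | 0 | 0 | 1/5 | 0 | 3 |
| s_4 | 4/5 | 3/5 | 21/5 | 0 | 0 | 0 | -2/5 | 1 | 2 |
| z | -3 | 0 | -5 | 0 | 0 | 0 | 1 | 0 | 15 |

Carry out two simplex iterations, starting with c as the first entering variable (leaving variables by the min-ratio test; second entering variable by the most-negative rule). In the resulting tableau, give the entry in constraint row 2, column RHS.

Ratio test on column c — row 1: 11/(6/5) = 55/6; row 2: 16/(1/5) = 80; row 3: 3/(2/5) = 15/2; row 4: 2/(21/5) = 10/21. Minimum is 10/21 at row 4 (s_4 leaves); pivot element 21/5.
Divide row 4 by 21/5; eliminate column c from the other rows.
Second iteration: most negative z-row entry is -43/21 in column a, so a enters.
Ratio test on column a — row 1: (73/7)/(18/7) = 73/18; row 2: entry -5/21 ≤ 0; row 3: (59/21)/(11/21) = 59/11; row 4: (10/21)/(4/21) = 5/2. Minimum is 5/2 at row 4 (c leaves); pivot element 4/21.
Divide row 4 by 4/21; eliminate column a from the other rows.
After both pivots, the entry at constraint row 2, column RHS is 33/2.

33/2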